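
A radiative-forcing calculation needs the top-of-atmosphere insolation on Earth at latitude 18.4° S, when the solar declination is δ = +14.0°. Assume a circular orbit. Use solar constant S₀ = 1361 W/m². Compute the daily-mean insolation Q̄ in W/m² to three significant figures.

cos H₀ = −tan(-18.4°) tan(+14.000°) = 0.0829, H₀ = 1.4878 rad.
Bracket: H₀ sin φ sin δ + cos φ cos δ sin H₀ = 1.4878×-0.31565×0.24192 + 0.94888×0.97030×0.99655 = -0.113611 + 0.917522 = 0.803911.
Q̄ = (S₀/π) × [bracket] = (1361/π) × 0.803911 = 348.3 W/m².

Q̄ ≈ 348 W/m²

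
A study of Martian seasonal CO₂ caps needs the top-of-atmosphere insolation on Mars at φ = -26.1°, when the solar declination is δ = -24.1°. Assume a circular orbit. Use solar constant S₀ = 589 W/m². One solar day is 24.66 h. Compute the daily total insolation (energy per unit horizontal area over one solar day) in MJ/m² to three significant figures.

cos H₀ = −tan(-26.1°) tan(-24.100°) = -0.2191, H₀ = 1.7917 rad.
Bracket: H₀ sin φ sin δ + cos φ cos δ sin H₀ = 1.7917×-0.43994×-0.40833 + 0.89803×0.91283×0.97569 = 0.321862 + 0.799821 = 1.121683.
Q̄ = (S₀/π) × [bracket] = (589/π) × 1.121683 = 210.30 W/m².
Daily total = Q̄ × 24.66 h × 3600 s/h = 210.30 × 24.66 × 3600 / 10⁶ = 18.67 MJ/m².

18.7 MJ/m²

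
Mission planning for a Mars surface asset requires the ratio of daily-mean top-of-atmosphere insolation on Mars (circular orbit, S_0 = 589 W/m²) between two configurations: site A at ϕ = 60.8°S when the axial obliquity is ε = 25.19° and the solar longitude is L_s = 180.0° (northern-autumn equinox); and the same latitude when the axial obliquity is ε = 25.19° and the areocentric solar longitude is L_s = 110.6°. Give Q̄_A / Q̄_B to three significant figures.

— Configuration A (ϕ=-60.8°):
Solar declination: sin δ = sin ε · sin L_s = sin 25.19° × sin 180.0° = 0.00000, so δ = +0.000°.
cos h₀ = −tan(-60.8°) tan(+0.000°) = 0.0000, h₀ = 1.5708 rad.
Bracket: h₀ sin ϕ sin δ + cos ϕ cos δ sin h₀ = 1.5708×-0.87292×0.00000 + 0.48786×1.00000×1.00000 = -0.000000 + 0.487860 = 0.487860.
Q̄ = (S_0/π) × [bracket] = (589/π) × 0.487860 = 91.466 W/m².
— Configuration B (ϕ=-60.8°):
sin δ = sin 25.19° × sin 110.6° = 0.39841, so δ = +23.479°.
cos h₀ = −tan(-60.8°) tan(+23.479°) = 0.7772, h₀ = 0.6806 rad.
Bracket: h₀ sin ϕ sin δ + cos ϕ cos δ sin h₀ = 0.6806×-0.87292×0.39841 + 0.48786×0.91721×0.62924 = -0.236699 + 0.281566 = 0.044867.
Q̄ = (S_0/π) × [bracket] = (589/π) × 0.044867 = 8.4119 W/m².
Ratio Q̄_A / Q̄_B = 91.466 / 8.4119 = 10.87.

Q̄_A / Q̄_B ≈ 10.9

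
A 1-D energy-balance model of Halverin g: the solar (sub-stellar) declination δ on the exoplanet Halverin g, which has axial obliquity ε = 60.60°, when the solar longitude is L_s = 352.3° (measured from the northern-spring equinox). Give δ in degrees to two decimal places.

δ = -6.70°

sin δ = sin ε · sin L_s = sin 60.60° × sin 352.3° = -0.116731.
δ = arcsin(-0.116731) = -6.70°.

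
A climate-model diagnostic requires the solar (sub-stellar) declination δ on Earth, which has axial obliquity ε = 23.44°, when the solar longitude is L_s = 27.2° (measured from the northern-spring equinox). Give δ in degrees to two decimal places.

sin δ = sin ε · sin L_s = sin 23.44° × sin 27.2° = 0.181828.
δ = arcsin(0.181828) = +10.48°.

δ = +10.48°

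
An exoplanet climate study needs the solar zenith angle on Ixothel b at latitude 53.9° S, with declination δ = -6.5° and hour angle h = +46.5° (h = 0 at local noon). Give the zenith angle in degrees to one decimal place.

θ_z = 60.4°

cos θ_z = sin φ sin δ + cos φ cos δ cos h = 0.091467 + 0.402969 = 0.494436.
θ_z = arccos(0.494436) = 60.4°.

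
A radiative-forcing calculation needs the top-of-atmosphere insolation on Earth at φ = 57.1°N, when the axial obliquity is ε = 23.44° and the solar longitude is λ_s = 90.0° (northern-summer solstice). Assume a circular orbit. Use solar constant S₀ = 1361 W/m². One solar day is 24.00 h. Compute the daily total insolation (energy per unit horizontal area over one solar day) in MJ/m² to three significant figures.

42.7 MJ/m²

Solar declination: sin δ = sin ε · sin λ_s = sin 23.44° × sin 90.0° = 0.39779, so δ = +23.440°.
cos H₀ = −tan(+57.1°) tan(+23.440°) = -0.6702, H₀ = 2.3053 rad.
Bracket: H₀ sin φ sin δ + cos φ cos δ sin H₀ = 2.3053×0.83962×0.39779 + 0.54317×0.91748×0.74219 = 0.769953 + 0.369869 = 1.139822.
Q̄ = (S₀/π) × [bracket] = (1361/π) × 1.139822 = 493.79 W/m².
Daily total = Q̄ × 24.00 h × 3600 s/h = 493.79 × 24.00 × 3600 / 10⁶ = 42.66 MJ/m².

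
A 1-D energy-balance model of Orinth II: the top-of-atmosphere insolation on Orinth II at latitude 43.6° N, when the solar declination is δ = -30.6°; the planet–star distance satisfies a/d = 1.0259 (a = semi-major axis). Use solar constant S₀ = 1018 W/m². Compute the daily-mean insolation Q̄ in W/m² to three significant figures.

cos H₀ = −tan(+43.6°) tan(-30.600°) = 0.5632, H₀ = 0.9726 rad.
Bracket: H₀ sin φ sin δ + cos φ cos δ sin H₀ = 0.9726×0.68962×-0.50904 + 0.72417×0.86074×0.82633 = -0.341426 + 0.515070 = 0.173644.
Inverse-square distance factor (a/d)² = 1.0259² = 1.052471.
Q̄ = (S₀/π) × 1.052471 × [bracket] = (1018/π) × 1.052471 × 0.173644 = 59.22 W/m².

Q̄ ≈ 59.2 W/m²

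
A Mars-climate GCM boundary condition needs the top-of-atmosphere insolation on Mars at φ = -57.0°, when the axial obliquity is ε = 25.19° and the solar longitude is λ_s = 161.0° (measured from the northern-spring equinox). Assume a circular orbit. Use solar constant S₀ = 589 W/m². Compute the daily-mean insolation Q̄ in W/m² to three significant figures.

Q̄ ≈ 69.3 W/m²

Solar declination: sin δ = sin ε · sin λ_s = sin 25.19° × sin 161.0° = 0.13857, so δ = +7.965°.
cos H₀ = −tan(-57.0°) tan(+7.965°) = 0.2155, H₀ = 1.3536 rad.
Bracket: H₀ sin φ sin δ + cos φ cos δ sin H₀ = 1.3536×-0.83867×0.13857 + 0.54464×0.99035×0.97651 = -0.157308 + 0.526714 = 0.369406.
Q̄ = (S₀/π) × [bracket] = (589/π) × 0.369406 = 69.26 W/m².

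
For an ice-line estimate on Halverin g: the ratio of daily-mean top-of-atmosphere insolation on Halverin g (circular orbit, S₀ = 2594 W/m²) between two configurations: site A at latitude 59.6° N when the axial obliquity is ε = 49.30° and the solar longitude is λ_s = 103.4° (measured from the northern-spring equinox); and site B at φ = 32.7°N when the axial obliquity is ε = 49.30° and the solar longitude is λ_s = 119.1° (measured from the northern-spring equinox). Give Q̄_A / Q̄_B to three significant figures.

Q̄_A / Q̄_B ≈ 1.54

— Configuration A (φ=+59.6°):
Solar declination: sin δ = sin ε · sin λ_s = sin 49.30° × sin 103.4° = 0.73749, so δ = +47.518°.
cos H₀ = −tan(+59.6°) tan(+47.518°) = -1.8613 ≤ −1 ⇒ polar day, H₀ = π.
Bracket: H₀ sin φ sin δ + cos φ cos δ sin H₀ = 3.1416×0.86251×0.73749 + 0.50603×0.67535×0.00000 = 1.998348 + 0.000000 = 1.998348.
Q̄ = (S₀/π) × [bracket] = (2594/π) × 1.998348 = 1650.0 W/m².
— Configuration B (φ=+32.7°):
Solar declination: sin δ = sin ε · sin λ_s = sin 49.30° × sin 119.1° = 0.66244, so δ = +41.486°.
cos H₀ = −tan(+32.7°) tan(+41.486°) = -0.5677, H₀ = 2.1745 rad.
Bracket: H₀ sin φ sin δ + cos φ cos δ sin H₀ = 2.1745×0.54024×0.66244 + 0.84151×0.74912×0.82323 = 0.778203 + 0.518958 = 1.297161.
Q̄ = (S₀/π) × [bracket] = (2594/π) × 1.297161 = 1071.1 W/m².
Ratio Q̄_A / Q̄_B = 1650.0 / 1071.1 = 1.540.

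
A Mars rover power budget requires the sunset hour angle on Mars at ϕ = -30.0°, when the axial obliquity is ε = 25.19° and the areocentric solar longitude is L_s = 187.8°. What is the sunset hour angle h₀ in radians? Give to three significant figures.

h₀ = 1.60 rad

sin δ = sin 25.19° × sin 187.8° = -0.05776, so δ = -3.311°.
cos h₀ = −tan ϕ · tan δ = −tan(-30.0°) × tan(-3.311°) = -0.0334, so h₀ = 1.6042 rad = 91.91°.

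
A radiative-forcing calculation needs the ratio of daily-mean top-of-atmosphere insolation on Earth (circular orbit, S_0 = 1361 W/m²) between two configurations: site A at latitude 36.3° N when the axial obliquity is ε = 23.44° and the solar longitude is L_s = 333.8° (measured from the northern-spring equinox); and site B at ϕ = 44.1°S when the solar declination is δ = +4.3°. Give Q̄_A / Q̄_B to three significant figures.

Q̄_A / Q̄_B ≈ 1.00

— Configuration A (ϕ=+36.3°):
Solar declination: sin δ = sin ε · sin L_s = sin 23.44° × sin 333.8° = -0.17563, so δ = -10.115°.
cos h₀ = −tan(+36.3°) tan(-10.115°) = 0.1310, h₀ = 1.4394 rad.
Bracket: h₀ sin ϕ sin δ + cos ϕ cos δ sin h₀ = 1.4394×0.59201×-0.17563 + 0.80593×0.98446×0.99138 = -0.149661 + 0.786567 = 0.636906.
Q̄ = (S_0/π) × [bracket] = (1361/π) × 0.636906 = 275.92 W/m².
— Configuration B (ϕ=-44.1°):
cos h₀ = −tan(-44.1°) tan(+4.300°) = 0.0729, h₀ = 1.4979 rad.
Bracket: h₀ sin ϕ sin δ + cos ϕ cos δ sin h₀ = 1.4979×-0.69591×0.07498 + 0.71813×0.99719×0.99734 = -0.078159 + 0.714207 = 0.636048.
Q̄ = (S_0/π) × [bracket] = (1361/π) × 0.636048 = 275.55 W/m².
Ratio Q̄_A / Q̄_B = 275.92 / 275.55 = 1.001.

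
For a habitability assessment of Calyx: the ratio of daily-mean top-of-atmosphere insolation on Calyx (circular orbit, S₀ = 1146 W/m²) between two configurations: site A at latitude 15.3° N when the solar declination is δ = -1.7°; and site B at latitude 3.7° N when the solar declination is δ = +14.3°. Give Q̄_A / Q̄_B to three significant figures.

Q̄_A / Q̄_B ≈ 0.959

— Configuration A (φ=+15.3°):
cos H₀ = −tan(+15.3°) tan(-1.700°) = 0.0081, H₀ = 1.5627 rad.
Bracket: H₀ sin φ sin δ + cos φ cos δ sin H₀ = 1.5627×0.26387×-0.02967 + 0.96456×0.99956×0.99997 = -0.012234 + 0.964107 = 0.951873.
Q̄ = (S₀/π) × [bracket] = (1146/π) × 0.951873 = 347.23 W/m².
— Configuration B (φ=+3.7°):
cos H₀ = −tan(+3.7°) tan(+14.300°) = -0.0165, H₀ = 1.5873 rad.
Bracket: H₀ sin φ sin δ + cos φ cos δ sin H₀ = 1.5873×0.06453×0.24700 + 0.99792×0.96902×0.99986 = 0.025300 + 0.966869 = 0.992169.
Q̄ = (S₀/π) × [bracket] = (1146/π) × 0.992169 = 361.93 W/m².
Ratio Q̄_A / Q̄_B = 347.23 / 361.93 = 0.9594.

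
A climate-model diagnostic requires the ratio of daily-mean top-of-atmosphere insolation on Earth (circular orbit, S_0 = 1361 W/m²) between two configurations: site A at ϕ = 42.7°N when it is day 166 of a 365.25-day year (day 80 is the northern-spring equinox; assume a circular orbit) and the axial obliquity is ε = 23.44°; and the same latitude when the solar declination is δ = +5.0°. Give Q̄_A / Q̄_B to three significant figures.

— Configuration A (ϕ=+42.7°):
Solar longitude: L_s = 360° × (166 − 80)/365.25 = 84.764°.
sin δ = sin 23.44° × sin 84.764° = 0.39613, so δ = +23.336°.
cos h₀ = −tan(+42.7°) tan(+23.336°) = -0.3981, h₀ = 1.9802 rad.
Bracket: h₀ sin ϕ sin δ + cos ϕ cos δ sin h₀ = 1.9802×0.67816×0.39613 + 0.73491×0.91820×0.91734 = 0.531960 + 0.619016 = 1.150976.
Q̄ = (S_0/π) × [bracket] = (1361/π) × 1.150976 = 498.63 W/m².
— Configuration B (ϕ=+42.7°):
cos h₀ = −tan(+42.7°) tan(+5.000°) = -0.0807, h₀ = 1.6516 rad.
Bracket: h₀ sin ϕ sin δ + cos ϕ cos δ sin h₀ = 1.6516×0.67816×0.08716 + 0.73491×0.99619×0.99674 = 0.097623 + 0.729723 = 0.827346.
Q̄ = (S_0/π) × [bracket] = (1361/π) × 0.827346 = 358.42 W/m².
Ratio Q̄_A / Q̄_B = 498.63 / 358.42 = 1.391.

Q̄_A / Q̄_B ≈ 1.39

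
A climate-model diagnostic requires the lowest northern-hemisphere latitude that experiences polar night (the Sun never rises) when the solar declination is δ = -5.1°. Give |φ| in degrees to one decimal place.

Polar night requires cos H₀ = −tan φ tan δ ≥ 1, i.e. tan φ tan δ ≤ −1.
The boundary is |tan φ| · |tan δ| = 1, so |φ| = 90° − |δ| = 90° − 5.1° = 84.9° in the northern hemisphere.

|φ| = 84.9°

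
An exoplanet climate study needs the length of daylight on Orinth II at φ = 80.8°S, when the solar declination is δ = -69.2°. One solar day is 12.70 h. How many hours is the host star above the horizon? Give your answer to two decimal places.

Sunrise equation: cos H₀ = −tan φ · tan δ = -16.2537 ≤ −1, so the host star never sets (polar day) and H₀ = π.
Daylight = 2H₀/(2π) × 12.70 h = (3.1416/π) × 12.70 = 12.70 h.

12.70 h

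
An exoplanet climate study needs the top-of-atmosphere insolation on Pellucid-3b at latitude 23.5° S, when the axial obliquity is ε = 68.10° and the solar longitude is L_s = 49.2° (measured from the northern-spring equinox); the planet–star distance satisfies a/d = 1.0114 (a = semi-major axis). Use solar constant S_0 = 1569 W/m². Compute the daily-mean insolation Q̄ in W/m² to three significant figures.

Solar declination: sin δ = sin ε · sin L_s = sin 68.10° × sin 49.2° = 0.70237, so δ = +44.617°.
cos h₀ = −tan(-23.5°) tan(+44.617°) = 0.4290, h₀ = 1.1274 rad.
Bracket: h₀ sin ϕ sin δ + cos ϕ cos δ sin h₀ = 1.1274×-0.39875×0.70237 + 0.91706×0.71181×0.90328 = -0.315751 + 0.589636 = 0.273885.
Inverse-square distance factor (a/d)² = 1.0114² = 1.022930.
Q̄ = (S_0/π) × 1.022930 × [bracket] = (1569/π) × 1.022930 × 0.273885 = 139.9 W/m².

Q̄ ≈ 140 W/m²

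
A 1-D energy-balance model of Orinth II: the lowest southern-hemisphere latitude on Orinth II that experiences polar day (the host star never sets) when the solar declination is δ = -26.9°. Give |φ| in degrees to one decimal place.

Polar day requires cos H₀ = −tan φ tan δ ≤ −1, i.e. tan φ tan δ ≥ 1.
The boundary is |tan φ| · |tan δ| = 1, so |φ| = 90° − |δ| = 90° − 26.9° = 63.1° in the southern hemisphere.

|φ| = 63.1°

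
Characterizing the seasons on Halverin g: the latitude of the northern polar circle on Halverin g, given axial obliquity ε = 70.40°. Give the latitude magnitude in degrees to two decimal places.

19.60°

The polar circle is the lowest latitude that experiences at least one full rotation of continuous daylight at the northern-summer solstice; it lies at |φ| = 90° − ε = 90° − 70.40° = 19.60°.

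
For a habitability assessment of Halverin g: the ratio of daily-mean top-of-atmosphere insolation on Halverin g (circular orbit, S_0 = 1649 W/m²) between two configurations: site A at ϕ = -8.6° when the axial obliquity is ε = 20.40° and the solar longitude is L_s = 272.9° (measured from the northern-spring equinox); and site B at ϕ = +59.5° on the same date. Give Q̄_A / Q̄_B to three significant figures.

Q̄_A / Q̄_B ≈ 9.83

— Configuration A (ϕ=-8.6°):
Solar declination: sin δ = sin ε · sin L_s = sin 20.40° × sin 272.9° = -0.34813, so δ = -20.373°.
cos h₀ = −tan(-8.6°) tan(-20.373°) = -0.0562, h₀ = 1.6270 rad.
Bracket: h₀ sin ϕ sin δ + cos ϕ cos δ sin h₀ = 1.6270×-0.14954×-0.34813 + 0.98876×0.93745×0.99842 = 0.084701 + 0.925449 = 1.010150.
Q̄ = (S_0/π) × [bracket] = (1649/π) × 1.010150 = 530.22 W/m².
— Configuration B (ϕ=+59.5°):
cos h₀ = −tan(+59.5°) tan(-20.373°) = 0.6304, h₀ = 0.8887 rad.
Bracket: h₀ sin ϕ sin δ + cos ϕ cos δ sin h₀ = 0.8887×0.86163×-0.34813 + 0.50754×0.93745×0.77624 = -0.266574 + 0.369330 = 0.102756.
Q̄ = (S_0/π) × [bracket] = (1649/π) × 0.102756 = 53.936 W/m².
Ratio Q̄_A / Q̄_B = 530.22 / 53.936 = 9.831.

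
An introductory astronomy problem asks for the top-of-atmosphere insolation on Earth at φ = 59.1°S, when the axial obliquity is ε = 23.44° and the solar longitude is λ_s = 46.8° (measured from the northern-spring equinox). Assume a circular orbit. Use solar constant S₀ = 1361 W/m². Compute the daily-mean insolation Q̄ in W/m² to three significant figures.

Q̄ ≈ 71.5 W/m²

Solar declination: sin δ = sin ε · sin λ_s = sin 23.44° × sin 46.8° = 0.28998, so δ = +16.856°.
cos H₀ = −tan(-59.1°) tan(+16.856°) = 0.5063, H₀ = 1.0399 rad.
Bracket: H₀ sin φ sin δ + cos φ cos δ sin H₀ = 1.0399×-0.85806×0.28998 + 0.51354×0.95703×0.86238 = -0.258748 + 0.423837 = 0.165089.
Q̄ = (S₀/π) × [bracket] = (1361/π) × 0.165089 = 71.52 W/m².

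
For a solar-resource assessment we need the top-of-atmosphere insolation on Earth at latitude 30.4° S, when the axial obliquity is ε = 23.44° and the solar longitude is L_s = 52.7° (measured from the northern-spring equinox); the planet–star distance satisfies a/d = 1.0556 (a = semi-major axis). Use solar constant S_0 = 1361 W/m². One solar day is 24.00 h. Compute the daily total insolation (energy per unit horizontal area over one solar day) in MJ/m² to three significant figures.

Solar declination: sin δ = sin ε · sin L_s = sin 23.44° × sin 52.7° = 0.31643, so δ = +18.447°.
cos h₀ = −tan(-30.4°) tan(+18.447°) = 0.1957, h₀ = 1.3738 rad.
Bracket: h₀ sin ϕ sin δ + cos ϕ cos δ sin h₀ = 1.3738×-0.50603×0.31643 + 0.86251×0.94862×0.98066 = -0.219977 + 0.802370 = 0.582393.
Inverse-square distance factor (a/d)² = 1.0556² = 1.114291.
Q̄ = (S_0/π) × 1.114291 × [bracket] = (1361/π) × 1.114291 × 0.582393 = 281.14 W/m².
Daily total = Q̄ × 24.00 h × 3600 s/h = 281.14 × 24.00 × 3600 / 10⁶ = 24.29 MJ/m².

24.3 MJ/m²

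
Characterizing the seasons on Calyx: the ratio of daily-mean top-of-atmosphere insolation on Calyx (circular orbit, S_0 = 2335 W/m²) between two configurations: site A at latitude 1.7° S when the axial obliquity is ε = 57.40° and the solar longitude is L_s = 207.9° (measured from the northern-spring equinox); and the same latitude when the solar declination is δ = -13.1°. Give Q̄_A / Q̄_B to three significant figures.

— Configuration A (ϕ=-1.7°):
Solar declination: sin δ = sin ε · sin L_s = sin 57.40° × sin 207.9° = -0.39421, so δ = -23.217°.
cos h₀ = −tan(-1.7°) tan(-23.217°) = -0.0127, h₀ = 1.5835 rad.
Bracket: h₀ sin ϕ sin δ + cos ϕ cos δ sin h₀ = 1.5835×-0.02967×-0.39421 + 0.99956×0.91902×0.99992 = 0.018521 + 0.918542 = 0.937063.
Q̄ = (S_0/π) × [bracket] = (2335/π) × 0.937063 = 696.48 W/m².
— Configuration B (ϕ=-1.7°):
cos h₀ = −tan(-1.7°) tan(-13.100°) = -0.0069, h₀ = 1.5777 rad.
Bracket: h₀ sin ϕ sin δ + cos ϕ cos δ sin h₀ = 1.5777×-0.02967×-0.22665 + 0.99956×0.97398×0.99998 = 0.010610 + 0.973532 = 0.984142.
Q̄ = (S_0/π) × [bracket] = (2335/π) × 0.984142 = 731.47 W/m².
Ratio Q̄_A / Q̄_B = 696.48 / 731.47 = 0.9522.

Q̄_A / Q̄_B ≈ 0.952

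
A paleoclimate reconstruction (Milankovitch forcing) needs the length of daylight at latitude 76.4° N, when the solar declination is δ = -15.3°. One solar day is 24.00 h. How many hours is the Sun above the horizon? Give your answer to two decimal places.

cos H₀ = −tan φ · tan δ = 1.1308 ≥ 1, so the Sun never rises (polar night) and H₀ = 0.
Daylight = 2H₀/(2π) × 24.00 h = (0.0000/π) × 24.00 = 0.00 h.

0.00 h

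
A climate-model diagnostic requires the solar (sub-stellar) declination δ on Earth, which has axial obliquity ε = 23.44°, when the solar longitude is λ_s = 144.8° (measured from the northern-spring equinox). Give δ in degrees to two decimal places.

sin δ = sin ε · sin λ_s = sin 23.44° × sin 144.8° = 0.229298.
δ = arcsin(0.229298) = +13.26°.

δ = +13.26°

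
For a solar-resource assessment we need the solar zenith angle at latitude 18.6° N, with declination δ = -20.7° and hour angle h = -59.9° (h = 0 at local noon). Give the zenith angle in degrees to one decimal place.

cos θ_z = sin ϕ sin δ + cos ϕ cos δ cos h = -0.112744 + 0.444632 = 0.331888.
θ_z = arccos(0.331888) = 70.6°.

θ_z = 70.6°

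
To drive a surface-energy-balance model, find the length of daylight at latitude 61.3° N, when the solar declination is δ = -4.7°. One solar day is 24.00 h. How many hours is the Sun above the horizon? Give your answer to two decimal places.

cos H₀ = −tan φ · tan δ = −tan(+61.3°) × tan(-4.700°) = 0.1502, so H₀ = 1.4201 rad = 81.36°.
Daylight = 2H₀/(2π) × 24.00 h = (1.4201/π) × 24.00 = 10.85 h.

10.85 h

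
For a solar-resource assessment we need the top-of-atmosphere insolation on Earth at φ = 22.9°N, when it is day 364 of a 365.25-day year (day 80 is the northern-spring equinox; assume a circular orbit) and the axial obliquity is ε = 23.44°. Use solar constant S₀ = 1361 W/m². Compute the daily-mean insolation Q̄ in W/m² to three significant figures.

Solar longitude: λ_s = 360° × (364 − 80)/365.25 = 279.918°.
sin δ = sin 23.44° × sin 279.918° = -0.39184, so δ = -23.069°.
cos H₀ = −tan(+22.9°) tan(-23.069°) = 0.1799, H₀ = 1.3899 rad.
Bracket: H₀ sin φ sin δ + cos φ cos δ sin H₀ = 1.3899×0.38912×-0.39184 + 0.92119×0.92003×0.98368 = -0.211922 + 0.833691 = 0.621769.
Q̄ = (S₀/π) × [bracket] = (1361/π) × 0.621769 = 269.4 W/m².

Q̄ ≈ 269 W/m²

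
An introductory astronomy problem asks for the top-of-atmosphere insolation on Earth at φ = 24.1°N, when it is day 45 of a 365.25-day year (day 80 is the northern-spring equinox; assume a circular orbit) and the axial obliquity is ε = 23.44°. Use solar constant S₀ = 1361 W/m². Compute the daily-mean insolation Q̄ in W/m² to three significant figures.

Q̄ ≈ 325 W/m²

Solar longitude: λ_s = 360° × (45 − 80)/365.25 = -34.497°, i.e. -34.497° + 360° = 325.503°.
sin δ = sin 23.44° × sin 325.503° = -0.22529, so δ = -13.020°.
cos H₀ = −tan(+24.1°) tan(-13.020°) = 0.1034, H₀ = 1.4672 rad.
Bracket: H₀ sin φ sin δ + cos φ cos δ sin H₀ = 1.4672×0.40833×-0.22529 + 0.91283×0.97429×0.99464 = -0.134972 + 0.884594 = 0.749622.
Q̄ = (S₀/π) × [bracket] = (1361/π) × 0.749622 = 324.8 W/m².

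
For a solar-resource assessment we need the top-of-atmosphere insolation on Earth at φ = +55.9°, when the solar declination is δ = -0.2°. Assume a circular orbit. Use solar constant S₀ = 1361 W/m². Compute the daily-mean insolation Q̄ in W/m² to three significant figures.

cos H₀ = −tan(+55.9°) tan(-0.200°) = 0.0052, H₀ = 1.5656 rad.
Bracket: H₀ sin φ sin δ + cos φ cos δ sin H₀ = 1.5656×0.82806×-0.00349 + 0.56064×0.99999×0.99999 = -0.004524 + 0.560629 = 0.556105.
Q̄ = (S₀/π) × [bracket] = (1361/π) × 0.556105 = 240.9 W/m².

Q̄ ≈ 241 W/m²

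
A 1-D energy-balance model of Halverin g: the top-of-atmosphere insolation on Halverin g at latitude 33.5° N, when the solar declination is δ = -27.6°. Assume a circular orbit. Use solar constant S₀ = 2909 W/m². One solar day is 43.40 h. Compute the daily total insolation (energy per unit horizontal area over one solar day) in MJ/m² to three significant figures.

cos H₀ = −tan(+33.5°) tan(-27.600°) = 0.3460, H₀ = 1.2175 rad.
Bracket: H₀ sin φ sin δ + cos φ cos δ sin H₀ = 1.2175×0.55194×-0.46330 + 0.83389×0.88620×0.93823 = -0.311332 + 0.693346 = 0.382014.
Q̄ = (S₀/π) × [bracket] = (2909/π) × 0.382014 = 353.73 W/m².
Daily total = Q̄ × 43.40 h × 3600 s/h = 353.73 × 43.40 × 3600 / 10⁶ = 55.27 MJ/m².

55.3 MJ/m²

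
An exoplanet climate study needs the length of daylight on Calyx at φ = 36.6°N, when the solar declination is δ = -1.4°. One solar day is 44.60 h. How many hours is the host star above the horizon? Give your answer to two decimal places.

cos H₀ = −tan φ · tan δ = −tan(+36.6°) × tan(-1.400°) = 0.0182, so H₀ = 1.5526 rad = 88.96°.
Daylight = 2H₀/(2π) × 44.60 h = (1.5526/π) × 44.60 = 22.04 h.

22.04 h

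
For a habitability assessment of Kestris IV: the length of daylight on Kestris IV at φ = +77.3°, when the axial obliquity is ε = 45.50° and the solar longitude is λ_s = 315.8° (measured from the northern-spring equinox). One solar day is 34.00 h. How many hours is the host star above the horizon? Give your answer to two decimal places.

0.00 h

Solar declination: sin δ = sin ε · sin λ_s = sin 45.50° × sin 315.8° = -0.49725, so δ = -29.818°.
cos H₀ = −tan φ · tan δ = 2.5432 ≥ 1, so the host star never rises (polar night) and H₀ = 0.
Daylight = 2H₀/(2π) × 34.00 h = (0.0000/π) × 34.00 = 0.00 h.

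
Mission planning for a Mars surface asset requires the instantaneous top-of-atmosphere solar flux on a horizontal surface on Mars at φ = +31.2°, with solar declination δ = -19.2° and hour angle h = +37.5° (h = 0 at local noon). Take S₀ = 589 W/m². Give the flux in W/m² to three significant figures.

277 W/m²

cos θ_z = sin φ sin δ + cos φ cos δ cos h = -0.170362 + 0.640860 = 0.470498.
Flux = S₀ · cos θ_z = 589 × 0.470498 = 277.1 W/m².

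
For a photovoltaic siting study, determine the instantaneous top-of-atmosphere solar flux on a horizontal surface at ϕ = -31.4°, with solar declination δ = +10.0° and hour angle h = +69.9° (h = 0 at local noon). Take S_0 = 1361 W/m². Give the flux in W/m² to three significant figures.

270 W/m²

cos θ_z = sin ϕ sin δ + cos ϕ cos δ cos h = -0.090472 + 0.288875 = 0.198403.
Flux = S_0 · cos θ_z = 1361 × 0.198403 = 270.0 W/m².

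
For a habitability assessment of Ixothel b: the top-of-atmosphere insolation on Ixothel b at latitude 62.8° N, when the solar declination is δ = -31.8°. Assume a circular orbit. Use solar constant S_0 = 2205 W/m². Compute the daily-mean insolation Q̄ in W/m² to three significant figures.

Q̄ ≈ 0.00 W/m²

cos h₀ = −tan(+62.8°) tan(-31.800°) = 1.2064 ≥ 1 ⇒ polar night, h₀ = 0 and Q̄ = 0.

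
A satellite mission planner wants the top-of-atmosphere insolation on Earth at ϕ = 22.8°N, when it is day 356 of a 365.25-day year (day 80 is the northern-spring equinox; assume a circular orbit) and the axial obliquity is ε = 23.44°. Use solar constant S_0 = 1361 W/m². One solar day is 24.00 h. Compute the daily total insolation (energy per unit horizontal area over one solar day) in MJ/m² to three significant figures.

23.1 MJ/m²

Solar longitude: L_s = 360° × (356 − 80)/365.25 = 272.033°.
sin δ = sin 23.44° × sin 272.033° = -0.39754, so δ = -23.424°.
cos h₀ = −tan(+22.8°) tan(-23.424°) = 0.1821, h₀ = 1.3877 rad.
Bracket: h₀ sin ϕ sin δ + cos ϕ cos δ sin h₀ = 1.3877×0.38752×-0.39754 + 0.92186×0.91759×0.98328 = -0.213782 + 0.831746 = 0.617964.
Q̄ = (S_0/π) × [bracket] = (1361/π) × 0.617964 = 267.71 W/m².
Daily total = Q̄ × 24.00 h × 3600 s/h = 267.71 × 24.00 × 3600 / 10⁶ = 23.13 MJ/m².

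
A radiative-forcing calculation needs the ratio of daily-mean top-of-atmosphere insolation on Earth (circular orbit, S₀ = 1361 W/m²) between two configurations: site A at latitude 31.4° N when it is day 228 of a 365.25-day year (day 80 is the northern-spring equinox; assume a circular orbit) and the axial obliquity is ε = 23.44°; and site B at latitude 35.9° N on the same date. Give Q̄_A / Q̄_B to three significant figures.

— Configuration A (φ=+31.4°):
Solar longitude: λ_s = 360° × (228 − 80)/365.25 = 145.873°.
sin δ = sin 23.44° × sin 145.873° = 0.22317, so δ = +12.895°.
cos H₀ = −tan(+31.4°) tan(+12.895°) = -0.1397, H₀ = 1.7110 rad.
Bracket: H₀ sin φ sin δ + cos φ cos δ sin H₀ = 1.7110×0.52101×0.22317 + 0.85355×0.97478×0.99019 = 0.198944 + 0.823861 = 1.022805.
Q̄ = (S₀/π) × [bracket] = (1361/π) × 1.022805 = 443.10 W/m².
— Configuration B (φ=+35.9°):
cos H₀ = −tan(+35.9°) tan(+12.895°) = -0.1657, H₀ = 1.7373 rad.
Bracket: H₀ sin φ sin δ + cos φ cos δ sin H₀ = 1.7373×0.58637×0.22317 + 0.81004×0.97478×0.98617 = 0.227343 + 0.778690 = 1.006033.
Q̄ = (S₀/π) × [bracket] = (1361/π) × 1.006033 = 435.83 W/m².
Ratio Q̄_A / Q̄_B = 443.10 / 435.83 = 1.017.

Q̄_A / Q̄_B ≈ 1.02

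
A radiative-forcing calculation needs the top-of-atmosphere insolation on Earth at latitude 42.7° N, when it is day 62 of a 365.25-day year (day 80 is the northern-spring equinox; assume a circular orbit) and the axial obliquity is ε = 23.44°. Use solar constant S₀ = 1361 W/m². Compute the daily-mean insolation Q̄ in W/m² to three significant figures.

Solar longitude: λ_s = 360° × (62 − 80)/365.25 = -17.741°, i.e. -17.741° + 360° = 342.259°.
sin δ = sin 23.44° × sin 342.259° = -0.12121, so δ = -6.962°.
cos H₀ = −tan(+42.7°) tan(-6.962°) = 0.1127, H₀ = 1.4579 rad.
Bracket: H₀ sin φ sin δ + cos φ cos δ sin H₀ = 1.4579×0.67816×-0.12121 + 0.73491×0.99263×0.99363 = -0.119839 + 0.724847 = 0.605008.
Q̄ = (S₀/π) × [bracket] = (1361/π) × 0.605008 = 262.1 W/m².

Q̄ ≈ 262 W/m²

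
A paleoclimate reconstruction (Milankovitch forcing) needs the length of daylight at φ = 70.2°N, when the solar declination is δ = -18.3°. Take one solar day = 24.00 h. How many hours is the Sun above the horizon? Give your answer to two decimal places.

cos H₀ = −tan φ · tan δ = −tan(+70.2°) × tan(-18.300°) = 0.9186, so H₀ = 0.4063 rad = 23.28°.
Daylight = 2H₀/(2π) × 24.00 h = (0.4063/π) × 24.00 = 3.10 h.

3.10 h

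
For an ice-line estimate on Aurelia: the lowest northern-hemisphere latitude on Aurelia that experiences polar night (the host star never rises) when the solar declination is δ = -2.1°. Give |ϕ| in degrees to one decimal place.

Polar night requires cos h₀ = −tan ϕ tan δ ≥ 1, i.e. tan ϕ tan δ ≤ −1.
The boundary is |tan ϕ| · |tan δ| = 1, so |ϕ| = 90° − |δ| = 90° − 2.1° = 87.9° in the northern hemisphere.

|ϕ| = 87.9°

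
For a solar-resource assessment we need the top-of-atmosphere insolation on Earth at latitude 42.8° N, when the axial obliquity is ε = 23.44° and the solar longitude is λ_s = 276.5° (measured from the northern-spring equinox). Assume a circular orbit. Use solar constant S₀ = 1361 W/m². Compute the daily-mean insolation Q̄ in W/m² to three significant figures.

Solar declination: sin δ = sin ε · sin λ_s = sin 23.44° × sin 276.5° = -0.39523, so δ = -23.280°.
cos H₀ = −tan(+42.8°) tan(-23.280°) = 0.3984, H₀ = 1.1610 rad.
Bracket: H₀ sin φ sin δ + cos φ cos δ sin H₀ = 1.1610×0.67944×-0.39523 + 0.73373×0.91858×0.91720 = -0.311769 + 0.618183 = 0.306414.
Q̄ = (S₀/π) × [bracket] = (1361/π) × 0.306414 = 132.7 W/m².

Q̄ ≈ 133 W/m²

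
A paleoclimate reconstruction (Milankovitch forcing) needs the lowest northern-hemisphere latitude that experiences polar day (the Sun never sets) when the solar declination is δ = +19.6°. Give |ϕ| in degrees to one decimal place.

|ϕ| = 70.4°

Polar day requires cos h₀ = −tan ϕ tan δ ≤ −1, i.e. tan ϕ tan δ ≥ 1.
The boundary is |tan ϕ| · |tan δ| = 1, so |ϕ| = 90° − |δ| = 90° − 19.6° = 70.4° in the northern hemisphere.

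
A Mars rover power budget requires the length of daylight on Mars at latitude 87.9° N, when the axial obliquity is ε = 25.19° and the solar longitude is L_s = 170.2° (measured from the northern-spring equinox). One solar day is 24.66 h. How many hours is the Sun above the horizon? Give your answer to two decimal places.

Solar declination: sin δ = sin ε · sin L_s = sin 25.19° × sin 170.2° = 0.07244, so δ = +4.154°.
Sunrise equation: cos h₀ = −tan ϕ · tan δ = -1.9809 ≤ −1, so the Sun never sets (polar day) and h₀ = π.
Daylight = 2h₀/(2π) × 24.66 h = (3.1416/π) × 24.66 = 24.66 h.

24.66 h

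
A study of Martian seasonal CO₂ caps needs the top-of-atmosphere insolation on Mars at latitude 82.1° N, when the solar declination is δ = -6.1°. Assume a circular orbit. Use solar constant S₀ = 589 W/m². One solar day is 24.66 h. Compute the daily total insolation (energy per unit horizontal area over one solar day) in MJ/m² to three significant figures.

cos H₀ = −tan(+82.1°) tan(-6.100°) = 0.7702, H₀ = 0.6917 rad.
Bracket: H₀ sin φ sin δ + cos φ cos δ sin H₀ = 0.6917×0.99051×-0.10626 + 0.13744×0.99434×0.63785 = -0.072803 + 0.087170 = 0.014367.
Q̄ = (S₀/π) × [bracket] = (589/π) × 0.014367 = 2.6936 W/m².
Daily total = Q̄ × 24.66 h × 3600 s/h = 2.6936 × 24.66 × 3600 / 10⁶ = 0.2391 MJ/m².

0.239 MJ/m²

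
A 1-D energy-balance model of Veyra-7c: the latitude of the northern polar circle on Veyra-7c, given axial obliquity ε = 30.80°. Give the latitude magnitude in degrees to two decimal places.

59.20°

The polar circle is the lowest latitude that experiences at least one full rotation of continuous daylight at the northern-summer solstice; it lies at |ϕ| = 90° − ε = 90° − 30.80° = 59.20°.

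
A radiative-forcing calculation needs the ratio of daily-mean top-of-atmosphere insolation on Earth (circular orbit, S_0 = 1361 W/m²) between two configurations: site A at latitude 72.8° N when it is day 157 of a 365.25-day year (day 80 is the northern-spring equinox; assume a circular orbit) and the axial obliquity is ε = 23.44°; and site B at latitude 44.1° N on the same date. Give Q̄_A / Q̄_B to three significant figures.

Q̄_A / Q̄_B ≈ 1.02

— Configuration A (ϕ=+72.8°):
Solar longitude: L_s = 360° × (157 − 80)/365.25 = 75.893°.
sin δ = sin 23.44° × sin 75.893° = 0.38579, so δ = +22.693°.
cos h₀ = −tan(+72.8°) tan(+22.693°) = -1.3509 ≤ −1 ⇒ polar day, h₀ = π.
Bracket: h₀ sin ϕ sin δ + cos ϕ cos δ sin h₀ = 3.1416×0.95528×0.38579 + 0.29571×0.92259×0.00000 = 1.157797 + 0.000000 = 1.157797.
Q̄ = (S_0/π) × [bracket] = (1361/π) × 1.157797 = 501.58 W/m².
— Configuration B (ϕ=+44.1°):
cos h₀ = −tan(+44.1°) tan(+22.693°) = -0.4052, h₀ = 1.9880 rad.
Bracket: h₀ sin ϕ sin δ + cos ϕ cos δ sin h₀ = 1.9880×0.69591×0.38579 + 0.71813×0.92259×0.91421 = 0.533729 + 0.605700 = 1.139429.
Q̄ = (S_0/π) × [bracket] = (1361/π) × 1.139429 = 493.62 W/m².
Ratio Q̄_A / Q̄_B = 501.58 / 493.62 = 1.016.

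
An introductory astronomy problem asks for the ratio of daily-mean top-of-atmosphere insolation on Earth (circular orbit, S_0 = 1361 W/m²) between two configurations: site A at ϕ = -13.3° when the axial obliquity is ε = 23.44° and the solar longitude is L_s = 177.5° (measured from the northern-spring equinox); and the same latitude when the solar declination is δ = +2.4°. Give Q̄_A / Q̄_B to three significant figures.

Q̄_A / Q̄_B ≈ 1.01

— Configuration A (ϕ=-13.3°):
Solar declination: sin δ = sin ε · sin L_s = sin 23.44° × sin 177.5° = 0.01735, so δ = +0.994°.
cos h₀ = −tan(-13.3°) tan(+0.994°) = 0.0041, h₀ = 1.5667 rad.
Bracket: h₀ sin ϕ sin δ + cos ϕ cos δ sin h₀ = 1.5667×-0.23005×0.01735 + 0.97318×0.99985×0.99999 = -0.006253 + 0.973024 = 0.966771.
Q̄ = (S_0/π) × [bracket] = (1361/π) × 0.966771 = 418.82 W/m².
— Configuration B (ϕ=-13.3°):
cos h₀ = −tan(-13.3°) tan(+2.400°) = 0.0099, h₀ = 1.5609 rad.
Bracket: h₀ sin ϕ sin δ + cos ϕ cos δ sin h₀ = 1.5609×-0.23005×0.04188 + 0.97318×0.99912×0.99995 = -0.015038 + 0.972275 = 0.957237.
Q̄ = (S_0/π) × [bracket] = (1361/π) × 0.957237 = 414.69 W/m².
Ratio Q̄_A / Q̄_B = 418.82 / 414.69 = 1.010.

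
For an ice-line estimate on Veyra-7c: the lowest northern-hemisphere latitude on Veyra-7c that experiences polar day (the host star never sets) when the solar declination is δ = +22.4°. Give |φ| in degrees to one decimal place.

|φ| = 67.6°

Polar day requires cos H₀ = −tan φ tan δ ≤ −1, i.e. tan φ tan δ ≥ 1.
The boundary is |tan φ| · |tan δ| = 1, so |φ| = 90° − |δ| = 90° − 22.4° = 67.6° in the northern hemisphere.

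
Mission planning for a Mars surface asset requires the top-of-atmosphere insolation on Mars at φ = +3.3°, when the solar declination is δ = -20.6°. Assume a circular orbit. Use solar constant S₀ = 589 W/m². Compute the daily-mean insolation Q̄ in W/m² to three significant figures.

cos H₀ = −tan(+3.3°) tan(-20.600°) = 0.0217, H₀ = 1.5491 rad.
Bracket: H₀ sin φ sin δ + cos φ cos δ sin H₀ = 1.5491×0.05756×-0.35184 + 0.99834×0.93606×0.99977 = -0.031372 + 0.934291 = 0.902919.
Q̄ = (S₀/π) × [bracket] = (589/π) × 0.902919 = 169.3 W/m².

Q̄ ≈ 169 W/m²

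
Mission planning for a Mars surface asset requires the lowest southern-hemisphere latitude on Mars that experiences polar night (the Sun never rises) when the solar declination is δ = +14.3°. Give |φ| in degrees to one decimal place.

Polar night requires cos H₀ = −tan φ tan δ ≥ 1, i.e. tan φ tan δ ≤ −1.
The boundary is |tan φ| · |tan δ| = 1, so |φ| = 90° − |δ| = 90° − 14.3° = 75.7° in the southern hemisphere.

|φ| = 75.7°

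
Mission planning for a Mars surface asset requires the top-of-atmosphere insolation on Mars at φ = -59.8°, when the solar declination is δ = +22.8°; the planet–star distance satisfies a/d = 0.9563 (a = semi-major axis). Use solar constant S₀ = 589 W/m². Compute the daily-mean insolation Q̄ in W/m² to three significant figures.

cos H₀ = −tan(-59.8°) tan(+22.800°) = 0.7223, H₀ = 0.7637 rad.
Bracket: H₀ sin φ sin δ + cos φ cos δ sin H₀ = 0.7637×-0.86427×0.38752 + 0.50302×0.92186×0.69163 = -0.255780 + 0.320719 = 0.064939.
Inverse-square distance factor (a/d)² = 0.9563² = 0.914510.
Q̄ = (S₀/π) × 0.914510 × [bracket] = (589/π) × 0.914510 × 0.064939 = 11.13 W/m².

Q̄ ≈ 11.1 W/m²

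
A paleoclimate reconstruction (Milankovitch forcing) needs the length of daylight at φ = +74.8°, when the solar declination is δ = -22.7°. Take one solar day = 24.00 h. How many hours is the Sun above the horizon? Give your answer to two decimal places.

0.00 h

cos H₀ = −tan φ · tan δ = 1.5396 ≥ 1, so the Sun never rises (polar night) and H₀ = 0.
Daylight = 2H₀/(2π) × 24.00 h = (0.0000/π) × 24.00 = 0.00 h.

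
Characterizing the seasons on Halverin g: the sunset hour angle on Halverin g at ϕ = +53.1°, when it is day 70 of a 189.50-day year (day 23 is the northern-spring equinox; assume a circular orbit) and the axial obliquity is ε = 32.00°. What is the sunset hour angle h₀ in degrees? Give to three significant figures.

Solar longitude: L_s = 360° × (70 − 23)/189.50 = 89.288°.
sin δ = sin 32.00° × sin 89.288° = 0.52988, so δ = +31.997°.
cos h₀ = −tan ϕ · tan δ = −tan(+53.1°) × tan(+31.997°) = -0.8322, so h₀ = 2.5538 rad = 146.32°.

h₀ = 146°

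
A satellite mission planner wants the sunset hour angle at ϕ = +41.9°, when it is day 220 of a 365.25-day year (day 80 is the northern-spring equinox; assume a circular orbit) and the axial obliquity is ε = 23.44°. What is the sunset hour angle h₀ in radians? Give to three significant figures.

Solar longitude: L_s = 360° × (220 − 80)/365.25 = 137.988°.
sin δ = sin 23.44° × sin 137.988° = 0.26624, so δ = +15.440°.
cos h₀ = −tan ϕ · tan δ = −tan(+41.9°) × tan(+15.440°) = -0.2478, so h₀ = 1.8212 rad = 104.35°.

h₀ = 1.82 rad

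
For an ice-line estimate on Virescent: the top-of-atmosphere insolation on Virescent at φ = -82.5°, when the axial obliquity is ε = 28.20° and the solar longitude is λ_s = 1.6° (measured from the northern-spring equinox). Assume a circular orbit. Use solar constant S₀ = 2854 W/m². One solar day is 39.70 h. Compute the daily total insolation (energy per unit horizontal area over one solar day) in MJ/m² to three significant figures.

Solar declination: sin δ = sin ε · sin λ_s = sin 28.20° × sin 1.6° = 0.01319, so δ = +0.756°.
cos H₀ = −tan(-82.5°) tan(+0.756°) = 0.1002, H₀ = 1.4704 rad.
Bracket: H₀ sin φ sin δ + cos φ cos δ sin H₀ = 1.4704×-0.99144×0.01319 + 0.13053×0.99991×0.99496 = -0.019229 + 0.129860 = 0.110631.
Q̄ = (S₀/π) × [bracket] = (2854/π) × 0.110631 = 100.50 W/m².
Daily total = Q̄ × 39.70 h × 3600 s/h = 100.50 × 39.70 × 3600 / 10⁶ = 14.36 MJ/m².

14.4 MJ/m²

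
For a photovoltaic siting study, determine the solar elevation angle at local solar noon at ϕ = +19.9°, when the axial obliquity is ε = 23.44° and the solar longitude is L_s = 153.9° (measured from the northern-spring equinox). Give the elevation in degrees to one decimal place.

80.2°

Solar declination: sin δ = sin ε · sin L_s = sin 23.44° × sin 153.9° = 0.17500, so δ = +10.079°.
At local noon the hour angle is zero, so the zenith angle equals |ϕ − δ| = |+19.9° − (+10.079°)| = 9.821°.
Elevation = 90° − 9.821° = 80.2°.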